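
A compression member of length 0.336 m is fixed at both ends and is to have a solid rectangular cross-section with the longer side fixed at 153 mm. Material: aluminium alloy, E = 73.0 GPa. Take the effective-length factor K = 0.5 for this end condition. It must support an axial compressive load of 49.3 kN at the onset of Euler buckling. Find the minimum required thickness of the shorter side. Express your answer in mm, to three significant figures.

L_e = K·L = 0.5 × 0.336 = 0.1680 m
Required I = P_cr·L_e²/(π²E) = 4.930×10^4 × 0.1680² / (π² × 7.30×10^10) = 1.931×10^-9 m⁴
I_req = 1.931×10^3 mm⁴
Rectangle, weak axis: I_min = h·b³/12 with h = 153 mm fixed  ⇒  b = (12I/h)^(1/3) = 5.33 mm

b ≈ 5.33 mm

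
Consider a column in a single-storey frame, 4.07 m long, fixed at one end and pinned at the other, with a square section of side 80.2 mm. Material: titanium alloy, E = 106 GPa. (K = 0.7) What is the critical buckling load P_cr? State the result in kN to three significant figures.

P_cr ≈ 444 kN

I = a⁴/12 = 80.2⁴/12 = 3.448×10^6 mm⁴
I = 3.448×10^6 mm⁴ = 3.448×10^-6 m⁴
Effective length L_e = K·L = 0.7 × 4.07 = 2.849 m
P_cr = π²EI / L_e² = π² × 106×10⁹ × 3.448×10^-6 / 2.849² = 4.444×10^5 N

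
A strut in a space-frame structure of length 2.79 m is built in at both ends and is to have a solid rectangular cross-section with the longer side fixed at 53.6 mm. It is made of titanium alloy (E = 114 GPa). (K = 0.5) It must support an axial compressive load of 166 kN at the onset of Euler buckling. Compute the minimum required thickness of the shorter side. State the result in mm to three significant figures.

b ≈ 40.1 mm

L_e = K·L = 0.5 × 2.79 = 1.395 m
Required I = P_cr·L_e²/(π²E) = 1.660×10^5 × 1.395² / (π² × 1.14×10^11) = 2.871×10^-7 m⁴
I_req = 2.871×10^5 mm⁴
Rectangle, weak axis: I_min = h·b³/12 with h = 53.6 mm fixed  ⇒  b = (12I/h)^(1/3) = 40.1 mm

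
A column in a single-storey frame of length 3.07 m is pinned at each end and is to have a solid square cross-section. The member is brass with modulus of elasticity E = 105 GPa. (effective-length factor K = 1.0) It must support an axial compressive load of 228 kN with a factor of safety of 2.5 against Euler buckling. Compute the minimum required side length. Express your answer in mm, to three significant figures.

a ≈ 88.8 mm

Required P_cr = n·P = 2.5 × 228 = 570.0 kN
L_e = K·L = 1 × 3.07 = 3.070 m
Required I = P_cr·L_e²/(π²E) = 5.700×10^5 × 3.070² / (π² × 1.05×10^11) = 5.184×10^-6 m⁴
I_req = 5.184×10^6 mm⁴
Solid square: I = a⁴/12  ⇒  a = (12I)^(1/4) = (12×5.184×10^6)^(1/4) = 88.8 mm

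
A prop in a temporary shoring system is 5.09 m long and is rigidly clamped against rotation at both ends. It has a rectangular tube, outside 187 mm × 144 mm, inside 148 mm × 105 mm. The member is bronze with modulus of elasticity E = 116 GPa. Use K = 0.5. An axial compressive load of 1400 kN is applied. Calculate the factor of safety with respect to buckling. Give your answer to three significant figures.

n ≈ 4.07

Weak-axis I_min = (h_o·b_o³ − h_i·b_i³)/12 with b_o = 144, b_i = 105.0 mm (shorter outer/inner sides).
I_min = (187×144³ − 148.0×105.0³)/12 = 3.225×10^7 mm⁴
I = 3.225×10^7 mm⁴ = 3.225×10^-5 m⁴
Effective length L_e = K·L = 0.5 × 5.09 = 2.545 m
P_cr = π²EI / L_e² = π² × 116×10⁹ × 3.225×10^-5 / 2.545² = 5.701×10^6 N
Factor of safety n = P_cr / P = 5701.2 / 1400 = 4.07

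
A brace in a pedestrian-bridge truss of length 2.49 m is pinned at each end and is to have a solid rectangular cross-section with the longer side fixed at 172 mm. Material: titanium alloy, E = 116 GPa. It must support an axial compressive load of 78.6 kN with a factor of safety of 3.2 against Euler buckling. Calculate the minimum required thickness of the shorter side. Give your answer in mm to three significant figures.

b ≈ 45.6 mm

Required P_cr = n·P = 3.2 × 78.6 = 251.5 kN
L_e = K·L = 1 × 2.49 = 2.490 m
Required I = P_cr·L_e²/(π²E) = 2.515×10^5 × 2.490² / (π² × 1.16×10^11) = 1.362×10^-6 m⁴
I_req = 1.362×10^6 mm⁴
Rectangle, weak axis: I_min = h·b³/12 with h = 172 mm fixed  ⇒  b = (12I/h)^(1/3) = 45.6 mm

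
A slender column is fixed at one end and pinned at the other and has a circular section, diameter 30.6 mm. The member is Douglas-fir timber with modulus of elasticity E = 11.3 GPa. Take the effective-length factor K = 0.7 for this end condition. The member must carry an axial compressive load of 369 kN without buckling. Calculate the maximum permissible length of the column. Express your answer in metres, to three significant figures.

I = πd⁴/64 = π×30.6⁴/64 = 4.304×10^4 mm⁴
I = 4.304×10^-8 m⁴
At the buckling limit P_cr = P = 3.690×10^5 N
From P_cr = π²EI/(K·L)²:  L = (1/K)·√(π²EI/P_cr) = (1/0.7)·√(π²×1.13×10^10×4.304×10^-8/3.690×10^5)
L = 0.163 m

L_max ≈ 0.163 m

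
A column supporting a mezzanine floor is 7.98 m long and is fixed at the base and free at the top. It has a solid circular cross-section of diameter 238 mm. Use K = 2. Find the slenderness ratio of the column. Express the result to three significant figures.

For a solid circle r = d/4 = 238/4 = 59.50 mm
L_e = K·L = 2 × 7.98 m = 15.96 m = 15960 mm
λ = L_e / r_min = 15960 / 59.50 = 268

λ ≈ 268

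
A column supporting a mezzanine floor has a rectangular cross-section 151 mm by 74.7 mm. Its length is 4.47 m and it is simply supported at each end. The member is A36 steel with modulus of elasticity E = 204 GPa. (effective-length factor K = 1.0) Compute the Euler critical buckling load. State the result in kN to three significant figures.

P_cr ≈ 529 kN

Buckling occurs about the weak axis: I_min = h·b³/12 with b = 74.7 mm (the shorter side).
I_min = 151×74.7³/12 = 5.245×10^6 mm⁴
I = 5.245×10^6 mm⁴ = 5.245×10^-6 m⁴
Effective length L_e = K·L = 1 × 4.47 = 4.470 m
P_cr = π²EI / L_e² = π² × 204×10⁹ × 5.245×10^-6 / 4.470² = 5.285×10^5 N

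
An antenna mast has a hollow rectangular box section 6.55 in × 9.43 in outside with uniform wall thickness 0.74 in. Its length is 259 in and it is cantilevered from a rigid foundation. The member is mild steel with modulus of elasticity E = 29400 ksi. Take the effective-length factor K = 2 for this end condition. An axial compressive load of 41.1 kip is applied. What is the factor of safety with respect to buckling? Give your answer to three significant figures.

Inner dimensions: h_i = 9.43 − 2×0.74 = 7.950 in, b_i = 6.55 − 2×0.74 = 5.070 in
Weak-axis I_min = (h_o·b_o³ − h_i·b_i³)/12 with b_o = 6.55, b_i = 5.070 in (shorter outer/inner sides).
I_min = (9.43×6.55³ − 7.950×5.070³)/12 = 134.5 in⁴
Effective length L_e = K·L = 2 × 259 = 518.0 in
P_cr = π²EI / L_e² = π² × 29400×10³ × 134.5 / 518.0² = 1.454×10^5 lb
Factor of safety n = P_cr / P = 145.44 / 41.1 = 3.54

n ≈ 3.54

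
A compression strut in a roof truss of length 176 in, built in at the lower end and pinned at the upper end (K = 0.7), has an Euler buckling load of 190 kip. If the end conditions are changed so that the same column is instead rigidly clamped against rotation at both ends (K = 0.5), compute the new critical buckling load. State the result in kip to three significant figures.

P_cr ≈ 372 kip

P_cr ∝ 1/K², so P_cr,new = P_cr,old × (K_old/K_new)² = 190 × (0.7/0.5)²
= 190 × 1.960 = 372 kip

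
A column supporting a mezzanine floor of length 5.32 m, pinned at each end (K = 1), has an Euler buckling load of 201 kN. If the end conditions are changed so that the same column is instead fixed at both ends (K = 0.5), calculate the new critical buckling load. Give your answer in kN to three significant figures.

P_cr ≈ 804 kN

P_cr ∝ 1/K², so P_cr,new = P_cr,old × (K_old/K_new)² = 201 × (1/0.5)²
= 201 × 4.000 = 804 kN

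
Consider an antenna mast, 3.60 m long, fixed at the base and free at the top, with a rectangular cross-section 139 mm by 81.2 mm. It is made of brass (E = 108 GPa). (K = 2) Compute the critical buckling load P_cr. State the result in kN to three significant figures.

Buckling occurs about the weak axis: I_min = h·b³/12 with b = 81.2 mm (the shorter side).
I_min = 139×81.2³/12 = 6.202×10^6 mm⁴
I = 6.202×10^6 mm⁴ = 6.202×10^-6 m⁴
Effective length L_e = K·L = 2 × 3.60 = 7.200 m
P_cr = π²EI / L_e² = π² × 108×10⁹ × 6.202×10^-6 / 7.200² = 1.275×10^5 N

P_cr ≈ 128 kN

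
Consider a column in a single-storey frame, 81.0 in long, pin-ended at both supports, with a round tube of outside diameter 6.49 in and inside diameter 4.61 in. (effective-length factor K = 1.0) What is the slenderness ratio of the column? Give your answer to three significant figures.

d_o = 6.49 in, d_i = 4.61 in
I = π(d_o⁴ − d_i⁴)/64 = π(6.49⁴ − 4.610⁴)/64 = 64.92 in⁴
A = 16.39 in²;  r_min = √(I/A) = √(64.92/16.39) = 1.990 in
L_e = K·L = 1 × 81.0 = 81.00 in
λ = L_e / r_min = 81.000 / 1.990 = 40.7

λ ≈ 40.7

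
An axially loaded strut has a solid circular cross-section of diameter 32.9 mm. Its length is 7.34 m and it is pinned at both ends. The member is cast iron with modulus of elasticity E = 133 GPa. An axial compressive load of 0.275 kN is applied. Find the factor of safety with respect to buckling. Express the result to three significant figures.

n ≈ 5.10

I = πd⁴/64 = π×32.9⁴/64 = 5.751×10^4 mm⁴
I = 5.751×10^4 mm⁴ = 5.751×10^-8 m⁴
Effective length L_e = K·L = 1 × 7.34 = 7.340 m
P_cr = π²EI / L_e² = π² × 133×10⁹ × 5.751×10^-8 / 7.340² = 1.401×10^3 N
Factor of safety n = P_cr / P = 1.4012 / 0.275 = 5.10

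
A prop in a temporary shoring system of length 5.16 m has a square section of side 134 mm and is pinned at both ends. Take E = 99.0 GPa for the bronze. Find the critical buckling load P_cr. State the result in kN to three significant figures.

P_cr ≈ 986 kN

I = a⁴/12 = 134⁴/12 = 2.687×10^7 mm⁴
I = 2.687×10^7 mm⁴ = 2.687×10^-5 m⁴
Effective length L_e = K·L = 1 × 5.16 = 5.160 m
P_cr = π²EI / L_e² = π² × 99.0×10⁹ × 2.687×10^-5 / 5.160² = 9.860×10^5 N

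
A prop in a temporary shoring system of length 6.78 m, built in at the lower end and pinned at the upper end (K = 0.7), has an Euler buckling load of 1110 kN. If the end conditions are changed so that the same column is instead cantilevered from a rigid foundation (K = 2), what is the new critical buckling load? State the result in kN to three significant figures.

P_cr ≈ 136 kN

P_cr ∝ 1/K², so P_cr,new = P_cr,old × (K_old/K_new)² = 1110 × (0.7/2)²
= 1110 × 0.1225 = 136 kN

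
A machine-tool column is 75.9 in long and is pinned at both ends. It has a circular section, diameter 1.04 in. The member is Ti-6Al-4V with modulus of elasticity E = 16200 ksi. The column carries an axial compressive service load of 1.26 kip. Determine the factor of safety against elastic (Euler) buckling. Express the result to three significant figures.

n ≈ 1.26

I = πd⁴/64 = π×1.04⁴/64 = 5.743×10^-2 in⁴
Effective length L_e = K·L = 1 × 75.9 = 75.90 in
P_cr = π²EI / L_e² = π² × 16200×10³ × 5.743×10^-2 / 75.90² = 1.594×10^3 lb
Factor of safety n = P_cr / P = 1.5938 / 1.26 = 1.26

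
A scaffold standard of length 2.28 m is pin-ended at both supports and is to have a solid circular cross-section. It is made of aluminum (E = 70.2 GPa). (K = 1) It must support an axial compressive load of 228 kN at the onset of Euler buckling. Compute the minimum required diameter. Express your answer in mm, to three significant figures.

d ≈ 76.8 mm

L_e = K·L = 1 × 2.28 = 2.280 m
Required I = P_cr·L_e²/(π²E) = 2.280×10^5 × 2.280² / (π² × 7.02×10^10) = 1.711×10^-6 m⁴
I_req = 1.711×10^6 mm⁴
Solid circle: I = πd⁴/64  ⇒  d = (64I/π)^(1/4) = (64×1.711×10^6/π)^(1/4) = 76.8 mm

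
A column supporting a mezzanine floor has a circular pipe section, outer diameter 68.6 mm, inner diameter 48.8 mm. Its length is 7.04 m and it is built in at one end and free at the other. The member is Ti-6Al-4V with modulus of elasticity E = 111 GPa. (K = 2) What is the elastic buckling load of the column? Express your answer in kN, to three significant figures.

d_o = 68.6 mm, d_i = 48.8 mm
I = π(d_o⁴ − d_i⁴)/64 = π(68.6⁴ − 48.80⁴)/64 = 8.087×10^5 mm⁴
I = 8.087×10^5 mm⁴ = 8.087×10^-7 m⁴
Effective length L_e = K·L = 2 × 7.04 = 14.08 m
P_cr = π²EI / L_e² = π² × 111×10⁹ × 8.087×10^-7 / 14.08² = 4.469×10^3 N

P_cr ≈ 4.47 kN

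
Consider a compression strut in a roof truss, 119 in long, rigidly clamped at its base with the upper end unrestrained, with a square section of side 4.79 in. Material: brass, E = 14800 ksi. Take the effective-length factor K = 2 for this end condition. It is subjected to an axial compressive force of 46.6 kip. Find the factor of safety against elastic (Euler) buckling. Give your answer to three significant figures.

I = a⁴/12 = 4.79⁴/12 = 43.87 in⁴
Effective length L_e = K·L = 2 × 119 = 238.0 in
P_cr = π²EI / L_e² = π² × 14800×10³ × 43.87 / 238.0² = 1.131×10^5 lb
Factor of safety n = P_cr / P = 113.13 / 46.6 = 2.43

n ≈ 2.43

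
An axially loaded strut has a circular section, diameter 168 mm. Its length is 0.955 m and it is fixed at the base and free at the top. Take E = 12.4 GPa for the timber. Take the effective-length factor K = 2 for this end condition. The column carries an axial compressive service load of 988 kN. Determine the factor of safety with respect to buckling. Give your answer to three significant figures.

n ≈ 1.33

I = πd⁴/64 = π×168⁴/64 = 3.910×10^7 mm⁴
I = 3.910×10^7 mm⁴ = 3.910×10^-5 m⁴
Effective length L_e = K·L = 2 × 0.955 = 1.910 m
P_cr = π²EI / L_e² = π² × 12.4×10⁹ × 3.910×10^-5 / 1.910² = 1.312×10^6 N
Factor of safety n = P_cr / P = 1311.8 / 988 = 1.33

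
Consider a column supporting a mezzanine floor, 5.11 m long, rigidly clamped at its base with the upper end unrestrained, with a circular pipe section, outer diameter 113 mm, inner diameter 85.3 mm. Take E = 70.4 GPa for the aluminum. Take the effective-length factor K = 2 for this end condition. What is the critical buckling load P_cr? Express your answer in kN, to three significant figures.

P_cr ≈ 36.0 kN

d_o = 113 mm, d_i = 85.3 mm
I = π(d_o⁴ − d_i⁴)/64 = π(113⁴ − 85.30⁴)/64 = 5.405×10^6 mm⁴
I = 5.405×10^6 mm⁴ = 5.405×10^-6 m⁴
Effective length L_e = K·L = 2 × 5.11 = 10.22 m
P_cr = π²EI / L_e² = π² × 70.4×10⁹ × 5.405×10^-6 / 10.22² = 3.595×10^4 N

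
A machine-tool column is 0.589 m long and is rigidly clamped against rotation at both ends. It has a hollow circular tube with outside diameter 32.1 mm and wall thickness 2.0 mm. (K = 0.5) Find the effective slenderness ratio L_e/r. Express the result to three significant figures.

Inner diameter d_i = 32.1 − 2×2.0 = 28.10 mm
I = π(d_o⁴ − d_i⁴)/64 = π(32.1⁴ − 28.10⁴)/64 = 2.151×10^4 mm⁴
A = 189.1 mm²;  r_min = √(I/A) = √(2.151×10^4/189.1) = 10.67 mm
L_e = K·L = 0.5 × 0.589 m = 0.2945 m = 294.50 mm
λ = L_e / r_min = 294.50 / 10.67 = 27.6

λ ≈ 27.6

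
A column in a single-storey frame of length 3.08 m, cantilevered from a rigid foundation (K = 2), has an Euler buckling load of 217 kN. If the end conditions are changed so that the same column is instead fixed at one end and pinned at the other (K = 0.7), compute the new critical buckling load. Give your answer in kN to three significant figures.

P_cr ≈ 1770 kN

P_cr ∝ 1/K², so P_cr,new = P_cr,old × (K_old/K_new)² = 217 × (2/0.7)²
= 217 × 8.163 = 1770 kN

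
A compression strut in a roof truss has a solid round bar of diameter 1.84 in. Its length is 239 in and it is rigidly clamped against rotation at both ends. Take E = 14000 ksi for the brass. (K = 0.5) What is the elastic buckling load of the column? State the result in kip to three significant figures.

I = πd⁴/64 = π×1.84⁴/64 = 0.5627 in⁴
Effective length L_e = K·L = 0.5 × 239 = 119.5 in
P_cr = π²EI / L_e² = π² × 14000×10³ × 0.5627 / 119.5² = 5.444×10^3 lb

P_cr ≈ 5.44 kip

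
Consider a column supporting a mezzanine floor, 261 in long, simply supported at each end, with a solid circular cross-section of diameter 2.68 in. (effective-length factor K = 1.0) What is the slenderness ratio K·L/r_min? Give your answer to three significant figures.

λ ≈ 390

I = πd⁴/64 = π×2.68⁴/64 = 2.532 in⁴
A = 5.641 in²;  r_min = √(I/A) = √(2.532/5.641) = 0.6700 in
L_e = K·L = 1 × 261 = 261.0 in
λ = L_e / r_min = 261.00 / 0.6700 = 390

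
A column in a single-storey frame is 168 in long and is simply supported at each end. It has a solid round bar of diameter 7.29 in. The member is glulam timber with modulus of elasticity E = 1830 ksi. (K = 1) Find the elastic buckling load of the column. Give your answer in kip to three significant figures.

I = πd⁴/64 = π×7.29⁴/64 = 138.6 in⁴
Effective length L_e = K·L = 1 × 168 = 168.0 in
P_cr = π²EI / L_e² = π² × 1830×10³ × 138.6 / 168.0² = 8.872×10^4 lb

P_cr ≈ 88.7 kip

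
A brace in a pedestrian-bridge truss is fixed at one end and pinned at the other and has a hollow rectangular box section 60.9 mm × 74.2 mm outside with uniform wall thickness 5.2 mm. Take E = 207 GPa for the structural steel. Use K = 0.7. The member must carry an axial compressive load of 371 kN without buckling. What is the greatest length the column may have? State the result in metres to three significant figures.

Inner dimensions: h_i = 74.2 − 2×5.2 = 63.80 mm, b_i = 60.9 − 2×5.2 = 50.50 mm
Weak-axis I_min = (h_o·b_o³ − h_i·b_i³)/12 with b_o = 60.9, b_i = 50.50 mm (shorter outer/inner sides).
I_min = (74.2×60.9³ − 63.80×50.50³)/12 = 7.119×10^5 mm⁴
I = 7.119×10^-7 m⁴
At the buckling limit P_cr = P = 3.710×10^5 N
From P_cr = π²EI/(K·L)²:  L = (1/K)·√(π²EI/P_cr) = (1/0.7)·√(π²×2.07×10^11×7.119×10^-7/3.710×10^5)
L = 2.83 m

L_max ≈ 2.83 m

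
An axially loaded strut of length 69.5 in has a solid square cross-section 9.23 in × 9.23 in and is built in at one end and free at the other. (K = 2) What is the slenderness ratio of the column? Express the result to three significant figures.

I = a⁴/12 = 9.23⁴/12 = 604.8 in⁴
A = 85.19 in²;  r_min = √(I/A) = √(604.8/85.19) = 2.664 in
L_e = K·L = 2 × 69.5 = 139.0 in
λ = L_e / r_min = 139.00 / 2.664 = 52.2

λ ≈ 52.2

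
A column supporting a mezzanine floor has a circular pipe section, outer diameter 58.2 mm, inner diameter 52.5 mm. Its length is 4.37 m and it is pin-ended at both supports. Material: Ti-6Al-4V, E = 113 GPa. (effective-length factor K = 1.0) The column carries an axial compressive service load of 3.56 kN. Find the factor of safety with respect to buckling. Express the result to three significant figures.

n ≈ 3.12

d_o = 58.2 mm, d_i = 52.5 mm
I = π(d_o⁴ − d_i⁴)/64 = π(58.2⁴ − 52.50⁴)/64 = 1.903×10^5 mm⁴
I = 1.903×10^5 mm⁴ = 1.903×10^-7 m⁴
Effective length L_e = K·L = 1 × 4.37 = 4.370 m
P_cr = π²EI / L_e² = π² × 113×10⁹ × 1.903×10^-7 / 4.370² = 1.111×10^4 N
Factor of safety n = P_cr / P = 11.113 / 3.56 = 3.12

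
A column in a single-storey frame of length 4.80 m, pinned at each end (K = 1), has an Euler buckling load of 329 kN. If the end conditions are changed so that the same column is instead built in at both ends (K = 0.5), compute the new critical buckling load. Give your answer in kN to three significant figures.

P_cr ∝ 1/K², so P_cr,new = P_cr,old × (K_old/K_new)² = 329 × (1/0.5)²
= 329 × 4.000 = 1320 kN

P_cr ≈ 1320 kN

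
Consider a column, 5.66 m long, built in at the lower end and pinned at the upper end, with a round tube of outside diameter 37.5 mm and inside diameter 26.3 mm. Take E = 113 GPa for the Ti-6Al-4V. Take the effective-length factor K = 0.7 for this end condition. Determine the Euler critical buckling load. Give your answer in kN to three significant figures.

d_o = 37.5 mm, d_i = 26.3 mm
I = π(d_o⁴ − d_i⁴)/64 = π(37.5⁴ − 26.30⁴)/64 = 7.359×10^4 mm⁴
I = 7.359×10^4 mm⁴ = 7.359×10^-8 m⁴
Effective length L_e = K·L = 0.7 × 5.66 = 3.962 m
P_cr = π²EI / L_e² = π² × 113×10⁹ × 7.359×10^-8 / 3.962² = 5.228×10^3 N

P_cr ≈ 5.23 kN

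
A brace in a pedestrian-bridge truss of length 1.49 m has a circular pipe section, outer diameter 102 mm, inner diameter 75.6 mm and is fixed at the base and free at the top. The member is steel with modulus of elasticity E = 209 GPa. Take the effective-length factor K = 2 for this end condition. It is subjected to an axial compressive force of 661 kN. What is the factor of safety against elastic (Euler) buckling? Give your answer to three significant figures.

n ≈ 1.30

d_o = 102 mm, d_i = 75.6 mm
I = π(d_o⁴ − d_i⁴)/64 = π(102⁴ − 75.60⁴)/64 = 3.710×10^6 mm⁴
I = 3.710×10^6 mm⁴ = 3.710×10^-6 m⁴
Effective length L_e = K·L = 2 × 1.49 = 2.980 m
P_cr = π²EI / L_e² = π² × 209×10⁹ × 3.710×10^-6 / 2.980² = 8.617×10^5 N
Factor of safety n = P_cr / P = 861.74 / 661 = 1.30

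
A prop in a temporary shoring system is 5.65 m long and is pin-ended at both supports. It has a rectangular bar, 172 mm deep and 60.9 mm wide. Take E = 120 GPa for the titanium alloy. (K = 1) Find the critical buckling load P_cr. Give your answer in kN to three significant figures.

Buckling occurs about the weak axis: I_min = h·b³/12 with b = 60.9 mm (the shorter side).
I_min = 172×60.9³/12 = 3.237×10^6 mm⁴
I = 3.237×10^6 mm⁴ = 3.237×10^-6 m⁴
Effective length L_e = K·L = 1 × 5.65 = 5.650 m
P_cr = π²EI / L_e² = π² × 120×10⁹ × 3.237×10^-6 / 5.650² = 1.201×10^5 N

P_cr ≈ 120 kN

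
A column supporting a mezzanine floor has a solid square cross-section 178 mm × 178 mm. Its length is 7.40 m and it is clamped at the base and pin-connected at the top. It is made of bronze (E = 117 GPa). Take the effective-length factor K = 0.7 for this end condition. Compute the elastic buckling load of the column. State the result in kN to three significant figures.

I = a⁴/12 = 178⁴/12 = 8.366×10^7 mm⁴
I = 8.366×10^7 mm⁴ = 8.366×10^-5 m⁴
Effective length L_e = K·L = 0.7 × 7.40 = 5.180 m
P_cr = π²EI / L_e² = π² × 117×10⁹ × 8.366×10^-5 / 5.180² = 3.600×10^6 N

P_cr ≈ 3600 kN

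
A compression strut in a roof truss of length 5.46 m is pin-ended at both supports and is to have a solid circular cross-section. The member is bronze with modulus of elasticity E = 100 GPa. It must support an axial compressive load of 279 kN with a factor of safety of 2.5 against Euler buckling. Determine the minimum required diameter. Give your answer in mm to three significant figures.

Required P_cr = n·P = 2.5 × 279 = 697.5 kN
L_e = K·L = 1 × 5.46 = 5.460 m
Required I = P_cr·L_e²/(π²E) = 6.975×10^5 × 5.460² / (π² × 1.00×10^11) = 2.107×10^-5 m⁴
I_req = 2.107×10^7 mm⁴
Solid circle: I = πd⁴/64  ⇒  d = (64I/π)^(1/4) = (64×2.107×10^7/π)^(1/4) = 144 mm

d ≈ 144 mm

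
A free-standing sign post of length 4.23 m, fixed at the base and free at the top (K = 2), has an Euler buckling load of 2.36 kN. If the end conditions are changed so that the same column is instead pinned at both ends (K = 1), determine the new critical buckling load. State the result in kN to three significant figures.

P_cr ≈ 9.44 kN

P_cr ∝ 1/K², so P_cr,new = P_cr,old × (K_old/K_new)² = 2.36 × (2/1)²
= 2.36 × 4.000 = 9.44 kN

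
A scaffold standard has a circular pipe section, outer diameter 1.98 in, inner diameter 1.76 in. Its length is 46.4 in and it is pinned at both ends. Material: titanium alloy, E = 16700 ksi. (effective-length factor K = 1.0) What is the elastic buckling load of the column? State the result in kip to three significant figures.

d_o = 1.98 in, d_i = 1.76 in
I = π(d_o⁴ − d_i⁴)/64 = π(1.98⁴ − 1.760⁴)/64 = 0.2835 in⁴
Effective length L_e = K·L = 1 × 46.4 = 46.40 in
P_cr = π²EI / L_e² = π² × 16700×10³ × 0.2835 / 46.40² = 2.170×10^4 lb

P_cr ≈ 21.7 kip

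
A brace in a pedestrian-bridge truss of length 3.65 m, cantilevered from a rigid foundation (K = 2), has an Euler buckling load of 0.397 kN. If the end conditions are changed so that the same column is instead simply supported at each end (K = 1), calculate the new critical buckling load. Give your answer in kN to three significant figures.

P_cr ≈ 1.59 kN

P_cr ∝ 1/K², so P_cr,new = P_cr,old × (K_old/K_new)² = 0.397 × (2/1)²
= 0.397 × 4.000 = 1.59 kN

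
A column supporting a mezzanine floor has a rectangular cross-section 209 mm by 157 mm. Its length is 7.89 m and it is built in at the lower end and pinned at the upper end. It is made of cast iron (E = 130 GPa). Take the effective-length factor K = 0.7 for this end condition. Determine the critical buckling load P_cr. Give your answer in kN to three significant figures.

Buckling occurs about the weak axis: I_min = h·b³/12 with b = 157 mm (the shorter side).
I_min = 209×157³/12 = 6.740×10^7 mm⁴
I = 6.740×10^7 mm⁴ = 6.740×10^-5 m⁴
Effective length L_e = K·L = 0.7 × 7.89 = 5.523 m
P_cr = π²EI / L_e² = π² × 130×10⁹ × 6.740×10^-5 / 5.523² = 2.835×10^6 N

P_cr ≈ 2840 kN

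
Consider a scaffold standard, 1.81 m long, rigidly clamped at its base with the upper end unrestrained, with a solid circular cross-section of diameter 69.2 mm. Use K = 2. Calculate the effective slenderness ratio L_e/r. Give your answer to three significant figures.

λ ≈ 209

For a solid circle r = d/4 = 69.2/4 = 17.30 mm
L_e = K·L = 2 × 1.81 m = 3.620 m = 3620.0 mm
λ = L_e / r_min = 3620.0 / 17.30 = 209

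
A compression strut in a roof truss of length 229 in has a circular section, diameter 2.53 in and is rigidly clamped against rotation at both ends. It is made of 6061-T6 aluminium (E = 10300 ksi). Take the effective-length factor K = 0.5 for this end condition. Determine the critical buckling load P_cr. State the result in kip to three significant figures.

P_cr ≈ 15.6 kip

I = πd⁴/64 = π×2.53⁴/64 = 2.011 in⁴
Effective length L_e = K·L = 0.5 × 229 = 114.5 in
P_cr = π²EI / L_e² = π² × 10300×10³ × 2.011 / 114.5² = 1.559×10^4 lb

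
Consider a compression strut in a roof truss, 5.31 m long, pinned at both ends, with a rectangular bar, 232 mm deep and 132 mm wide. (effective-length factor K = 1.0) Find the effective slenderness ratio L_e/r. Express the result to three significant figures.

For a rectangle r_min = b/√12 = 132/√12 = 38.11 mm
L_e = K·L = 1 × 5.31 m = 5.310 m = 5310.0 mm
λ = L_e / r_min = 5310.0 / 38.11 = 139

λ ≈ 139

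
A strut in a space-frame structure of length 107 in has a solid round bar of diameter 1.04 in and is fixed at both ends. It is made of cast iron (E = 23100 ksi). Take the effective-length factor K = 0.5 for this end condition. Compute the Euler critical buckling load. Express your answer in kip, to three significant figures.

P_cr ≈ 4.57 kip

I = πd⁴/64 = π×1.04⁴/64 = 5.743×10^-2 in⁴
Effective length L_e = K·L = 0.5 × 107 = 53.50 in
P_cr = π²EI / L_e² = π² × 23100×10³ × 5.743×10^-2 / 53.50² = 4.574×10^3 lb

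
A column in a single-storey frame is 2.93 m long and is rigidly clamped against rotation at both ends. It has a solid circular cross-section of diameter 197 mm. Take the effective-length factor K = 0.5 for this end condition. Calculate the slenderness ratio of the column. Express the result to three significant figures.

λ ≈ 29.7

For a solid circle r = d/4 = 197/4 = 49.25 mm
L_e = K·L = 0.5 × 2.93 m = 1.465 m = 1465.0 mm
λ = L_e / r_min = 1465.0 / 49.25 = 29.7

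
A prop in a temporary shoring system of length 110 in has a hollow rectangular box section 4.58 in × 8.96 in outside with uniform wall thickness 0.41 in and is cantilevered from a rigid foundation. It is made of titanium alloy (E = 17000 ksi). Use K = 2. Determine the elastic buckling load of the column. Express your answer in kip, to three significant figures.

Inner dimensions: h_i = 8.96 − 2×0.41 = 8.140 in, b_i = 4.58 − 2×0.41 = 3.760 in
Weak-axis I_min = (h_o·b_o³ − h_i·b_i³)/12 with b_o = 4.58, b_i = 3.760 in (shorter outer/inner sides).
I_min = (8.96×4.58³ − 8.140×3.760³)/12 = 35.68 in⁴
Effective length L_e = K·L = 2 × 110 = 220.0 in
P_cr = π²EI / L_e² = π² × 17000×10³ × 35.68 / 220.0² = 1.237×10^5 lb

P_cr ≈ 124 kip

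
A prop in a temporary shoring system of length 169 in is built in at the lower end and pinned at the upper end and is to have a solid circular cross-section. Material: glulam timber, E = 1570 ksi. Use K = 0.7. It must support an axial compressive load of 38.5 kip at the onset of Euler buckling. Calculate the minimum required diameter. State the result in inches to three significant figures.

L_e = K·L = 0.7 × 169 = 118.3 in
Required I = P_cr·L_e²/(π²E) = 3.850×10^4 × 118.3² / (π² × 1.57×10^6) = 34.77 in⁴
Solid circle: I = πd⁴/64  ⇒  d = (64I/π)^(1/4) = (64×34.77/π)^(1/4) = 5.16 in

d ≈ 5.16 in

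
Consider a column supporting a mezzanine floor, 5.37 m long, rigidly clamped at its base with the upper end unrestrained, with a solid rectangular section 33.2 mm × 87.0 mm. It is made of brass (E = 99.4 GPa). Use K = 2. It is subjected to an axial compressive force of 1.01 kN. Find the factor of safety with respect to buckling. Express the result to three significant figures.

Buckling occurs about the weak axis: I_min = h·b³/12 with b = 33.2 mm (the shorter side).
I_min = 87.0×33.2³/12 = 2.653×10^5 mm⁴
I = 2.653×10^5 mm⁴ = 2.653×10^-7 m⁴
Effective length L_e = K·L = 2 × 5.37 = 10.74 m
P_cr = π²EI / L_e² = π² × 99.4×10⁹ × 2.653×10^-7 / 10.74² = 2.256×10^3 N
Factor of safety n = P_cr / P = 2.2565 / 1.01 = 2.23

n ≈ 2.23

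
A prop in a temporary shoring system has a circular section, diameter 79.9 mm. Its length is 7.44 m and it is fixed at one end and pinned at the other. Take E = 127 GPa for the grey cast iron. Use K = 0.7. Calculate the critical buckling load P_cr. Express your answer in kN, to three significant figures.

P_cr ≈ 92.5 kN

I = πd⁴/64 = π×79.9⁴/64 = 2.001×10^6 mm⁴
I = 2.001×10^6 mm⁴ = 2.001×10^-6 m⁴
Effective length L_e = K·L = 0.7 × 7.44 = 5.208 m
P_cr = π²EI / L_e² = π² × 127×10⁹ × 2.001×10^-6 / 5.208² = 9.245×10^4 N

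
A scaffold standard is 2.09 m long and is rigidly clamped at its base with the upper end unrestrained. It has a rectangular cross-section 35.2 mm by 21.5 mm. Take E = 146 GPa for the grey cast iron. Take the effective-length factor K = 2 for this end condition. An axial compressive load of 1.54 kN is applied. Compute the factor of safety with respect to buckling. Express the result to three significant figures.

n ≈ 1.56

Buckling occurs about the weak axis: I_min = h·b³/12 with b = 21.5 mm (the shorter side).
I_min = 35.2×21.5³/12 = 2.915×10^4 mm⁴
I = 2.915×10^4 mm⁴ = 2.915×10^-8 m⁴
Effective length L_e = K·L = 2 × 2.09 = 4.180 m
P_cr = π²EI / L_e² = π² × 146×10⁹ × 2.915×10^-8 / 4.180² = 2.404×10^3 N
Factor of safety n = P_cr / P = 2.4042 / 1.54 = 1.56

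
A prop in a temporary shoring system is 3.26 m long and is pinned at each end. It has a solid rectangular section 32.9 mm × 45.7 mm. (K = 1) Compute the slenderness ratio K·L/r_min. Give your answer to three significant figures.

λ ≈ 343

Buckling occurs about the weak axis: I_min = h·b³/12 with b = 32.9 mm (the shorter side).
I_min = 45.7×32.9³/12 = 1.356×10^5 mm⁴
A = 1.504×10^3 mm²;  r_min = √(I/A) = √(1.356×10^5/1.504×10^3) = 9.497 mm
L_e = K·L = 1 × 3.26 m = 3.260 m = 3260.0 mm
λ = L_e / r_min = 3260.0 / 9.497 = 343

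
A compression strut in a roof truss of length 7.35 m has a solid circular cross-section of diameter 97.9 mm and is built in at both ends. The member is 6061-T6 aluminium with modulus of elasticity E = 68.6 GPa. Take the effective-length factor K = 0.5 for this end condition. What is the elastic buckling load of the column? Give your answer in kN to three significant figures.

P_cr ≈ 226 kN

I = πd⁴/64 = π×97.9⁴/64 = 4.509×10^6 mm⁴
I = 4.509×10^6 mm⁴ = 4.509×10^-6 m⁴
Effective length L_e = K·L = 0.5 × 7.35 = 3.675 m
P_cr = π²EI / L_e² = π² × 68.6×10⁹ × 4.509×10^-6 / 3.675² = 2.261×10^5 N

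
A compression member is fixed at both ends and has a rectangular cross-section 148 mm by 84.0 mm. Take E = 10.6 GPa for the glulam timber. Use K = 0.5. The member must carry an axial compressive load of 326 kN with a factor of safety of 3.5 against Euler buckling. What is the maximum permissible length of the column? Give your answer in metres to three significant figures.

Buckling occurs about the weak axis: I_min = h·b³/12 with b = 84.0 mm (the shorter side).
I_min = 148×84.0³/12 = 7.310×10^6 mm⁴
I = 7.310×10^-6 m⁴
Required critical load P_cr = n·P = 3.5 × 326 = 1141 kN = 1.141×10^6 N
From P_cr = π²EI/(K·L)²:  L = (1/K)·√(π²EI/P_cr) = (1/0.5)·√(π²×1.06×10^10×7.310×10^-6/1.141×10^6)
L = 1.64 m

L_max ≈ 1.64 m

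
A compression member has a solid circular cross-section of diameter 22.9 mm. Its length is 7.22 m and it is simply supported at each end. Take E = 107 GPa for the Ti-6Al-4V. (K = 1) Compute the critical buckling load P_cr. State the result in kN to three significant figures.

I = πd⁴/64 = π×22.9⁴/64 = 1.350×10^4 mm⁴
I = 1.350×10^4 mm⁴ = 1.350×10^-8 m⁴
Effective length L_e = K·L = 1 × 7.22 = 7.220 m
P_cr = π²EI / L_e² = π² × 107×10⁹ × 1.350×10^-8 / 7.220² = 273.5 N

P_cr ≈ 0.273 kN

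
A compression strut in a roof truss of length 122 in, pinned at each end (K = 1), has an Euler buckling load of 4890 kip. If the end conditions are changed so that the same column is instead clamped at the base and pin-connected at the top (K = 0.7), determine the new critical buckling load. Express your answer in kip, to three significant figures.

P_cr ≈ 9980 kip

P_cr ∝ 1/K², so P_cr,new = P_cr,old × (K_old/K_new)² = 4890 × (1/0.7)²
= 4890 × 2.041 = 9980 kip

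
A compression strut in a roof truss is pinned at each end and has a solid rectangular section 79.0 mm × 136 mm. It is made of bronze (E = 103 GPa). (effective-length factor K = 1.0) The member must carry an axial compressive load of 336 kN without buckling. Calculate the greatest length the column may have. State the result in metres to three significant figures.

L_max ≈ 4.11 m

Buckling occurs about the weak axis: I_min = h·b³/12 with b = 79.0 mm (the shorter side).
I_min = 136×79.0³/12 = 5.588×10^6 mm⁴
I = 5.588×10^-6 m⁴
At the buckling limit P_cr = P = 3.360×10^5 N
From P_cr = π²EI/(K·L)²:  L = (1/K)·√(π²EI/P_cr) = (1/1)·√(π²×1.03×10^11×5.588×10^-6/3.360×10^5)
L = 4.11 m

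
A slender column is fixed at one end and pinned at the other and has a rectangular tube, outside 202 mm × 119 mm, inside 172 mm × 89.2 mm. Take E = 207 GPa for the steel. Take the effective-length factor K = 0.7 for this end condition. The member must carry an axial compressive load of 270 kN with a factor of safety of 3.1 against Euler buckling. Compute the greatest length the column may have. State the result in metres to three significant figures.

L_max ≈ 9.52 m

Weak-axis I_min = (h_o·b_o³ − h_i·b_i³)/12 with b_o = 119, b_i = 89.20 mm (shorter outer/inner sides).
I_min = (202×119³ − 172.0×89.20³)/12 = 1.819×10^7 mm⁴
I = 1.819×10^-5 m⁴
Required critical load P_cr = n·P = 3.1 × 270 = 837.0 kN = 8.370×10^5 N
From P_cr = π²EI/(K·L)²:  L = (1/K)·√(π²EI/P_cr) = (1/0.7)·√(π²×2.07×10^11×1.819×10^-5/8.370×10^5)
L = 9.52 m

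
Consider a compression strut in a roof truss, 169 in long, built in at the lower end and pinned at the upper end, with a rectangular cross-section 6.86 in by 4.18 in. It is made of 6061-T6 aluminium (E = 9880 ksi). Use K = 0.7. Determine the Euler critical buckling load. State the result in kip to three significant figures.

P_cr ≈ 291 kip

Buckling occurs about the weak axis: I_min = h·b³/12 with b = 4.18 in (the shorter side).
I_min = 6.86×4.18³/12 = 41.75 in⁴
Effective length L_e = K·L = 0.7 × 169 = 118.3 in
P_cr = π²EI / L_e² = π² × 9880×10³ × 41.75 / 118.3² = 2.909×10^5 lb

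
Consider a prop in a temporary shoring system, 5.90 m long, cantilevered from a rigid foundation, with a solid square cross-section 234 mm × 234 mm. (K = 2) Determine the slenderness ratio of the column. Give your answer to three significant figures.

λ ≈ 175

For a square r = a/√12 = 234/√12 = 67.55 mm
L_e = K·L = 2 × 5.90 m = 11.80 m = 11800 mm
λ = L_e / r_min = 11800 / 67.55 = 175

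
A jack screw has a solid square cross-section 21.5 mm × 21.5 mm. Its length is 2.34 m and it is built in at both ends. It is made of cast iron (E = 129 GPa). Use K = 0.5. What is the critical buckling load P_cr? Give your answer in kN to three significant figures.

I = a⁴/12 = 21.5⁴/12 = 1.781×10^4 mm⁴
I = 1.781×10^4 mm⁴ = 1.781×10^-8 m⁴
Effective length L_e = K·L = 0.5 × 2.34 = 1.170 m
P_cr = π²EI / L_e² = π² × 129×10⁹ × 1.781×10^-8 / 1.170² = 1.656×10^4 N

P_cr ≈ 16.6 kN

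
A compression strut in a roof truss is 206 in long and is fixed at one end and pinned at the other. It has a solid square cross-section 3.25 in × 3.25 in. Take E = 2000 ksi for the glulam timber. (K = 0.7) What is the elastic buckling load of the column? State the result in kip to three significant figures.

I = a⁴/12 = 3.25⁴/12 = 9.297 in⁴
Effective length L_e = K·L = 0.7 × 206 = 144.2 in
P_cr = π²EI / L_e² = π² × 2000×10³ × 9.297 / 144.2² = 8.826×10^3 lb

P_cr ≈ 8.83 kip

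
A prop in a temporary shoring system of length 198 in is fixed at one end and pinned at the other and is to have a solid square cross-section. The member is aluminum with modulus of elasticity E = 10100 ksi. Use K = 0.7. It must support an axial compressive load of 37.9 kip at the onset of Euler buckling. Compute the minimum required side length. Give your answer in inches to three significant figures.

a ≈ 3.06 in

L_e = K·L = 0.7 × 198 = 138.6 in
Required I = P_cr·L_e²/(π²E) = 3.790×10^4 × 138.6² / (π² × 1.01×10^7) = 7.304 in⁴
Solid square: I = a⁴/12  ⇒  a = (12I)^(1/4) = (12×7.304)^(1/4) = 3.06 in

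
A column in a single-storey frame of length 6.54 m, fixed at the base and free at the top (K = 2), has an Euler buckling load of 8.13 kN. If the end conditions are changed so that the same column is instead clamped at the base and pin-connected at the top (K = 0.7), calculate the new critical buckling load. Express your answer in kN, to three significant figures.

P_cr ∝ 1/K², so P_cr,new = P_cr,old × (K_old/K_new)² = 8.13 × (2/0.7)²
= 8.13 × 8.163 = 66.4 kN

P_cr ≈ 66.4 kN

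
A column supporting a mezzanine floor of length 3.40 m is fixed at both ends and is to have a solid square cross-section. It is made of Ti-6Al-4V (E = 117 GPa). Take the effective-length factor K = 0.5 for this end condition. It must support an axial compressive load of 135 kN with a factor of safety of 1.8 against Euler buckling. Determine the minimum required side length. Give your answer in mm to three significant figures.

a ≈ 52.0 mm

Required P_cr = n·P = 1.8 × 135 = 243.0 kN
L_e = K·L = 0.5 × 3.40 = 1.700 m
Required I = P_cr·L_e²/(π²E) = 2.430×10^5 × 1.700² / (π² × 1.17×10^11) = 6.082×10^-7 m⁴
I_req = 6.082×10^5 mm⁴
Solid square: I = a⁴/12  ⇒  a = (12I)^(1/4) = (12×6.082×10^5)^(1/4) = 52.0 mm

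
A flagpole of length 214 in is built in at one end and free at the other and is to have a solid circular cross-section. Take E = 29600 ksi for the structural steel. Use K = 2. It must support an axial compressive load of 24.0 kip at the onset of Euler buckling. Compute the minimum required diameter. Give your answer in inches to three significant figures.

L_e = K·L = 2 × 214 = 428.0 in
Required I = P_cr·L_e²/(π²E) = 2.400×10^4 × 428.0² / (π² × 2.96×10^7) = 15.05 in⁴
Solid circle: I = πd⁴/64  ⇒  d = (64I/π)^(1/4) = (64×15.05/π)^(1/4) = 4.18 in

d ≈ 4.18 in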